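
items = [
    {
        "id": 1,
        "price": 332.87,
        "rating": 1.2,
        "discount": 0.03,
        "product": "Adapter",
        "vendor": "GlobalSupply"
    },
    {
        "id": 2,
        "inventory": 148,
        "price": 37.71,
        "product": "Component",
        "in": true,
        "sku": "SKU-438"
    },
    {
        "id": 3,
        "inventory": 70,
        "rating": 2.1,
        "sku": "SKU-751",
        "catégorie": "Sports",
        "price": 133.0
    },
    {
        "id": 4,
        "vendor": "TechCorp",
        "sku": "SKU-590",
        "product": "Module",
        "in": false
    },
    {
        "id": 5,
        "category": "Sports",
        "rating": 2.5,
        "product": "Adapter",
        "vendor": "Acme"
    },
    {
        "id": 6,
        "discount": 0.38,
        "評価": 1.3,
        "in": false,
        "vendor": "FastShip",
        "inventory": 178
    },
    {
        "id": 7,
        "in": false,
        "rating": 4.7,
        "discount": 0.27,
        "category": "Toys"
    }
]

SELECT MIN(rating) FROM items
1.2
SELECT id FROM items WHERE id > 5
[6, 7]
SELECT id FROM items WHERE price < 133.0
[2]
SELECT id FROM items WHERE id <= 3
[1, 2, 3]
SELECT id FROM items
[1, 2, 3, 4, 5, 6, 7]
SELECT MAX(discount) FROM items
0.38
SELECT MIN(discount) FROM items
0.03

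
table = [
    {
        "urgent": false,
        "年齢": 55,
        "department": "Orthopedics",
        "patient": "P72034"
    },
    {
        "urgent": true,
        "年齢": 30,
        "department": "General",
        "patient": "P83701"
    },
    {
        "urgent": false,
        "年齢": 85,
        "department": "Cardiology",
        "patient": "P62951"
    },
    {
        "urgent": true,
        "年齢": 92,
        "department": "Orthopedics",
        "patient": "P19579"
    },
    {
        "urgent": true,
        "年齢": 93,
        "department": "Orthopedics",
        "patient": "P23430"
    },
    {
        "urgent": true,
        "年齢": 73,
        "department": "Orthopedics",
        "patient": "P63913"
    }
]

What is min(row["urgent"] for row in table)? False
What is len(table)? 6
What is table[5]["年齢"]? 73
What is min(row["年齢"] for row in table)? 30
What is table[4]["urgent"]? True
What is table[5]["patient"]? "P63913"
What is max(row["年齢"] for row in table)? 93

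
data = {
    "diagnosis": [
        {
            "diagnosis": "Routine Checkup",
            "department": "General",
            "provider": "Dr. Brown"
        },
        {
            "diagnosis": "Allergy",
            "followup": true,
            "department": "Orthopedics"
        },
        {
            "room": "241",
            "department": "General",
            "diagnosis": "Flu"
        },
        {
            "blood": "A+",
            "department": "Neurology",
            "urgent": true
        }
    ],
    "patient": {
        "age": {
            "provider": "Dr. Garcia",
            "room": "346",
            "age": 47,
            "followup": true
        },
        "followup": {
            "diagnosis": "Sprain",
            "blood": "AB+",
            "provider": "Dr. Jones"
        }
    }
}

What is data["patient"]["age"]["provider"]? "Dr. Garcia"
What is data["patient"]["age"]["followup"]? True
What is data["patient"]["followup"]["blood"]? "AB+"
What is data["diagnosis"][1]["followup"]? True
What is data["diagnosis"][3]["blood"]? "A+"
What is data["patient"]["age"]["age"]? 47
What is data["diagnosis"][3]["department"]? "Neurology"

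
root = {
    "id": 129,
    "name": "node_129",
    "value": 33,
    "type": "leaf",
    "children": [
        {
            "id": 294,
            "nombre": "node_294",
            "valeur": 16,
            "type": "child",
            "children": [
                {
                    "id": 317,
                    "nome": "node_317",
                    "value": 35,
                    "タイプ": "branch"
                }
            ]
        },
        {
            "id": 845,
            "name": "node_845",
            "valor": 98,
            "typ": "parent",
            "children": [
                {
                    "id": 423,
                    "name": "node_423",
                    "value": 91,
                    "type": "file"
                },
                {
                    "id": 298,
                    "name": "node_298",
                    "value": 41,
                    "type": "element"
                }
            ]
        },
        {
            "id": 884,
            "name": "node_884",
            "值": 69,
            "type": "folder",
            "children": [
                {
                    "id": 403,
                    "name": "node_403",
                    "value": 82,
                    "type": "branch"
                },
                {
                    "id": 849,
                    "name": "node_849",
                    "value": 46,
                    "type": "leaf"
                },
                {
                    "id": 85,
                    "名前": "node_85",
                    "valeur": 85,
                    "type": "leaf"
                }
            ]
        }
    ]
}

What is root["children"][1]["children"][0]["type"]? "file"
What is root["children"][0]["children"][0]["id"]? 317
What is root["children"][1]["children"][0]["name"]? "node_423"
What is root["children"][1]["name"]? "node_845"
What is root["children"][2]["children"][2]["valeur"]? 85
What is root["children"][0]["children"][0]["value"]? 35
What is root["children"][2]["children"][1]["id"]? 849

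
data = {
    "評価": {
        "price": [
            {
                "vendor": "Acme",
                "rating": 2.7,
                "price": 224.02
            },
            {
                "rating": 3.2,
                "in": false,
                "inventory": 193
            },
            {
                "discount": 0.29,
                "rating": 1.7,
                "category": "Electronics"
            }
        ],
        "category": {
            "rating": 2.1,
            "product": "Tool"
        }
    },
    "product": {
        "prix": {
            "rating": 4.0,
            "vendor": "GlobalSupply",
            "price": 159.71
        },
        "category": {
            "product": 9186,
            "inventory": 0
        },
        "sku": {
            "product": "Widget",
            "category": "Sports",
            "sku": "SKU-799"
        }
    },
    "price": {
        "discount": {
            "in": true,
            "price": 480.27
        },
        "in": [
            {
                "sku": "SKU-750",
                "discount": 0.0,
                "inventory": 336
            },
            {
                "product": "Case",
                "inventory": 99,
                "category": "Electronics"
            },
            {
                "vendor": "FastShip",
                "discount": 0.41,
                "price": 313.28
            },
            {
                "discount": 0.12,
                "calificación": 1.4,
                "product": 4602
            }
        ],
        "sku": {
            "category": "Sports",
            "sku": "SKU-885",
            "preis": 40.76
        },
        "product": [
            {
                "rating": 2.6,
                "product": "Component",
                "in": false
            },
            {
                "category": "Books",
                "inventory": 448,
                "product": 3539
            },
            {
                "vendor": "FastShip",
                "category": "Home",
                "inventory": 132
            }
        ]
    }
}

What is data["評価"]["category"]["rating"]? 2.1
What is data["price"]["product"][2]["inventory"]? 132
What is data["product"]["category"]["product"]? 9186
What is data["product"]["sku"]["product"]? "Widget"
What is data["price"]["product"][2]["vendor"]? "FastShip"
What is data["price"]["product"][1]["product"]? 3539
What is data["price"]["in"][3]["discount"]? 0.12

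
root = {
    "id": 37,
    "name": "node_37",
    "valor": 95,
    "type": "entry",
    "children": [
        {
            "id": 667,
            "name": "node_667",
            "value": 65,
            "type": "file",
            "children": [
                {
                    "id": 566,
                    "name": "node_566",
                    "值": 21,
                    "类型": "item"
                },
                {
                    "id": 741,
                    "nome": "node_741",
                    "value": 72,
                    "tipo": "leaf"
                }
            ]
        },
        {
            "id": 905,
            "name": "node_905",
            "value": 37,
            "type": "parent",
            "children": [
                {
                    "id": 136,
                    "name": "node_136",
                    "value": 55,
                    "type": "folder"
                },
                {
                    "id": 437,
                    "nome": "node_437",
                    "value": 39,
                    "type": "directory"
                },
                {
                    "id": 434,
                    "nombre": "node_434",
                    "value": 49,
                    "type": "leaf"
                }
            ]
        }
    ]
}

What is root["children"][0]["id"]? 667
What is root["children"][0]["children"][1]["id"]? 741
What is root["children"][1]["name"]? "node_905"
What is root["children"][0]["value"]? 65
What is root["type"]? "entry"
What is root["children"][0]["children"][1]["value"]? 72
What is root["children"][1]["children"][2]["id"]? 434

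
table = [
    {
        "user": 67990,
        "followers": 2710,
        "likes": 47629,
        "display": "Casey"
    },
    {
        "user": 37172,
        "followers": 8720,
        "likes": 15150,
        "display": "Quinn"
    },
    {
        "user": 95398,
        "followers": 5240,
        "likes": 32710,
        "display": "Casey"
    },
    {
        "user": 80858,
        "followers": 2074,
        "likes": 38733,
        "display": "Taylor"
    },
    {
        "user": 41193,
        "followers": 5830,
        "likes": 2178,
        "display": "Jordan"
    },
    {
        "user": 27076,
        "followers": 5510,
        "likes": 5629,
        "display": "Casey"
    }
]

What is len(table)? 6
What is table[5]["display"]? "Casey"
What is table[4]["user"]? 41193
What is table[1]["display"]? "Quinn"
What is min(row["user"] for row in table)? 27076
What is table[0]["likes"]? 47629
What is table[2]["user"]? 95398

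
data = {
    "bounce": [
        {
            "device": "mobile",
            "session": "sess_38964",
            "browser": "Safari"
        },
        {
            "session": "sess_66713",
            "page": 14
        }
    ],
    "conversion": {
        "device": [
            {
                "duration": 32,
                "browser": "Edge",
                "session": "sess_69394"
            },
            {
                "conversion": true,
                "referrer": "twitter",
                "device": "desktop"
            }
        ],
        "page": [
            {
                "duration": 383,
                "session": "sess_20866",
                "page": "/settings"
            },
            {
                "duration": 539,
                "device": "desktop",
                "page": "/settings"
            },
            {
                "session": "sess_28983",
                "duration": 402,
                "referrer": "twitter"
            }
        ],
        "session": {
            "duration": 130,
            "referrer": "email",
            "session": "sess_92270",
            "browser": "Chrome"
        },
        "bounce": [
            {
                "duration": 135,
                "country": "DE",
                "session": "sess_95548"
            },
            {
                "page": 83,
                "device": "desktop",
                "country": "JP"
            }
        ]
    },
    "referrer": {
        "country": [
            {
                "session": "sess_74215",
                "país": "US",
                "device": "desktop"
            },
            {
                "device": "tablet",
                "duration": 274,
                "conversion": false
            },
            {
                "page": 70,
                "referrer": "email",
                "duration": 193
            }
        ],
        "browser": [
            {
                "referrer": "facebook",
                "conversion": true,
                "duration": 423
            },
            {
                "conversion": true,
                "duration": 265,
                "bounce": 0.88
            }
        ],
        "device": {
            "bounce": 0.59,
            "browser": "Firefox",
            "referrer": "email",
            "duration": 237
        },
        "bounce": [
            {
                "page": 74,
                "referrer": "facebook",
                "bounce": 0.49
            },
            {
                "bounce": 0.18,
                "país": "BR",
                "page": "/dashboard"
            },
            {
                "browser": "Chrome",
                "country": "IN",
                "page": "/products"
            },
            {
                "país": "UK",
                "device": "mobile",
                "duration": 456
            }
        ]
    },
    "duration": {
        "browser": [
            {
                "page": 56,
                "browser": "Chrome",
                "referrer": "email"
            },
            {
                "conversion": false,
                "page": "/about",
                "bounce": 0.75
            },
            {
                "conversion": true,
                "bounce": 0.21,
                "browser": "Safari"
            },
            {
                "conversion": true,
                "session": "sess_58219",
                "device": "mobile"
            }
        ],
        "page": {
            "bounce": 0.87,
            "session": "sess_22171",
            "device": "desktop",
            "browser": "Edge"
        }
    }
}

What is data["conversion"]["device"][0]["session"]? "sess_69394"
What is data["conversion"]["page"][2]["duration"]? 402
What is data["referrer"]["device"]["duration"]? 237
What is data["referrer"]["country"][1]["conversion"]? False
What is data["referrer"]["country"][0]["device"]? "desktop"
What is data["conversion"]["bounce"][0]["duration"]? 135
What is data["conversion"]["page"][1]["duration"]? 539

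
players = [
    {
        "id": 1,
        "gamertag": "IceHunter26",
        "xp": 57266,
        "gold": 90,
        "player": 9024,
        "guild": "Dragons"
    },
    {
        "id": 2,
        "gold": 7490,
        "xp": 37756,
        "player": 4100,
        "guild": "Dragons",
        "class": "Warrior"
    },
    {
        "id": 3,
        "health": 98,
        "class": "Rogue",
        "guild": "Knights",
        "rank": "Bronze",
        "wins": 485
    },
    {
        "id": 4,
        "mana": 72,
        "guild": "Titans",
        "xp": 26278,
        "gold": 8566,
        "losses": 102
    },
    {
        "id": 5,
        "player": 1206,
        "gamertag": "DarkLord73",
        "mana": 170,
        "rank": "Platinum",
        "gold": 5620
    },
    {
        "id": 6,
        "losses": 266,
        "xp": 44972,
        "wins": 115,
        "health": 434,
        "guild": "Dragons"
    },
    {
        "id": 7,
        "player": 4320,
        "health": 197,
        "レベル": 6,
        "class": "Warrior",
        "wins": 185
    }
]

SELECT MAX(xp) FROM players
57266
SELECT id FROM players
[1, 2, 3, 4, 5, 6, 7]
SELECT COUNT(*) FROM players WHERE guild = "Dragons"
3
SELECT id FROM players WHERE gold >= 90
[1, 2, 4, 5]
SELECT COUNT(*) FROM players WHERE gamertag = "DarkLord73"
1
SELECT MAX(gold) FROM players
8566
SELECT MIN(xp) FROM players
26278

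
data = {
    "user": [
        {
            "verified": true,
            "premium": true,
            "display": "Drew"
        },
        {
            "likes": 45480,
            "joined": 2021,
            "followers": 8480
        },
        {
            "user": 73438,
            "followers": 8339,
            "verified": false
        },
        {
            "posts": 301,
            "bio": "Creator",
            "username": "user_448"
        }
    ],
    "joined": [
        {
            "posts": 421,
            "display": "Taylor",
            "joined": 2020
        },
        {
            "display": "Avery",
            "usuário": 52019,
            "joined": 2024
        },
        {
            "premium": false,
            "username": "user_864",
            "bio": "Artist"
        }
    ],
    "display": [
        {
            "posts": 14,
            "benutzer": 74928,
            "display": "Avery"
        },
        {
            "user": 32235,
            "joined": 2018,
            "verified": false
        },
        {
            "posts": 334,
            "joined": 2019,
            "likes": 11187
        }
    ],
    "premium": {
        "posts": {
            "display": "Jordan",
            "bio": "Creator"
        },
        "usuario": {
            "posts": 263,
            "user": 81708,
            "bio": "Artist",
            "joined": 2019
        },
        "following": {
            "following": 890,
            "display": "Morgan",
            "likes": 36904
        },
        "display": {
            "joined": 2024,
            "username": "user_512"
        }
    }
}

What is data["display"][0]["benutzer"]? 74928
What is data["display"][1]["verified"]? False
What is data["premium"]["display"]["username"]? "user_512"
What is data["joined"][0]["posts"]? 421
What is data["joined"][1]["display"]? "Avery"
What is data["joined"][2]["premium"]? False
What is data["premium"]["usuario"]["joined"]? 2019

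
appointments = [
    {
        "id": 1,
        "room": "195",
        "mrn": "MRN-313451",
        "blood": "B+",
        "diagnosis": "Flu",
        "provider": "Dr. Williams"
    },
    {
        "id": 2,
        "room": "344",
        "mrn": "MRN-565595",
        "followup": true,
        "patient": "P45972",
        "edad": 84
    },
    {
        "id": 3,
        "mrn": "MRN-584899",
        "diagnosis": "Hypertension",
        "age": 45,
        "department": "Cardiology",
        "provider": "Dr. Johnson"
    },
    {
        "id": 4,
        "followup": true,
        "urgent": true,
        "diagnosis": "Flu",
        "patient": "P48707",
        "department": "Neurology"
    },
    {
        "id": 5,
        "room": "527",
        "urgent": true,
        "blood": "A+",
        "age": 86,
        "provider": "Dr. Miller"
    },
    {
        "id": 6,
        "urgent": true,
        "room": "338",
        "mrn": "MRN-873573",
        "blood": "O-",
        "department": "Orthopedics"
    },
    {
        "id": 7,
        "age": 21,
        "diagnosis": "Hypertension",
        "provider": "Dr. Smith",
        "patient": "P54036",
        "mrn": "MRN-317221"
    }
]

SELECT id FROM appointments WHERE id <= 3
[1, 2, 3]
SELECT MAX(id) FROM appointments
7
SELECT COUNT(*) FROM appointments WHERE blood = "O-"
1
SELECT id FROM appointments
[1, 2, 3, 4, 5, 6, 7]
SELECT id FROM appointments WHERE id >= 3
[3, 4, 5, 6, 7]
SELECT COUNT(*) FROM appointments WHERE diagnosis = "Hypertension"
2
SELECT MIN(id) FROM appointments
1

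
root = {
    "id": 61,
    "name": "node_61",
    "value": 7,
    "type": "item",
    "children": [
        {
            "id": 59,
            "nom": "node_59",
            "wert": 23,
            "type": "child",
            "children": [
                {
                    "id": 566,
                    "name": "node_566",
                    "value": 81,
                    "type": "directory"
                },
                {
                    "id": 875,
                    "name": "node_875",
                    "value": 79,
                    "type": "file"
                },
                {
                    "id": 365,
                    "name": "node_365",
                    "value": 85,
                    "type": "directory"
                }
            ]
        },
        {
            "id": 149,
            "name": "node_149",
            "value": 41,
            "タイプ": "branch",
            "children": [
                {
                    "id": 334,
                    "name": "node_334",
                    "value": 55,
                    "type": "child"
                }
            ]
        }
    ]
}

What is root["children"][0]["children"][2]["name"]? "node_365"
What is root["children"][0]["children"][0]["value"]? 81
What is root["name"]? "node_61"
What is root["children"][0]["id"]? 59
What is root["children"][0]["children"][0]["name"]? "node_566"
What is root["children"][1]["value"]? 41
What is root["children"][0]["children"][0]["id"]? 566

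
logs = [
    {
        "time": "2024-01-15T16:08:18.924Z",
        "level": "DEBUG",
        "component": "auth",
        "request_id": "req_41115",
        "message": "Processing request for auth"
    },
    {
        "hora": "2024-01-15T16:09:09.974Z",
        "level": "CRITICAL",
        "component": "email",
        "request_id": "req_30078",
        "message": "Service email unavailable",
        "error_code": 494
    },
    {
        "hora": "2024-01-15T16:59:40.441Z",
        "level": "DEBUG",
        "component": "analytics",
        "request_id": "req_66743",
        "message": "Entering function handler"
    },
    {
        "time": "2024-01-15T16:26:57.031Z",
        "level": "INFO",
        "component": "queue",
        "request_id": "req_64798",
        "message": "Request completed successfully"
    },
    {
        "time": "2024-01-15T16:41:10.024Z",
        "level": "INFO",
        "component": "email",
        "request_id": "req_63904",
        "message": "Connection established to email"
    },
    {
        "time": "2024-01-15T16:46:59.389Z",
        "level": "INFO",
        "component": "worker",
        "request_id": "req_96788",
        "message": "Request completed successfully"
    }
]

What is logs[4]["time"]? "2024-01-15T16:41:10.024Z"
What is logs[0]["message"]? "Processing request for auth"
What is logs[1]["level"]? "CRITICAL"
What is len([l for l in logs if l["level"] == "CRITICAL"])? 1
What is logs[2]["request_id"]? "req_66743"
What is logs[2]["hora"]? "2024-01-15T16:59:40.441Z"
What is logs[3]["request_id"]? "req_64798"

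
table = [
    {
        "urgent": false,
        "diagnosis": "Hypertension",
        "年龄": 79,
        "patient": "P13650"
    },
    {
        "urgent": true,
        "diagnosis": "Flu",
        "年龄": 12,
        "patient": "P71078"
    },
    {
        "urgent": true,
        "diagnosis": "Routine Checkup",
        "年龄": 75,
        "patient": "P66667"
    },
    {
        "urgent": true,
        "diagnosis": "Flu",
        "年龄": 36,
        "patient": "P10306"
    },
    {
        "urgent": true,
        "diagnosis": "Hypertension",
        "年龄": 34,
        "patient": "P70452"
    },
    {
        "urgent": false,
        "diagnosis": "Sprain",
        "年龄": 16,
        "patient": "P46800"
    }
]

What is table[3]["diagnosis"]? "Flu"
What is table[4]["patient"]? "P70452"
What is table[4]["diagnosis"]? "Hypertension"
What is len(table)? 6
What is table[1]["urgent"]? True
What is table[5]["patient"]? "P46800"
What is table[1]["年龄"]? 12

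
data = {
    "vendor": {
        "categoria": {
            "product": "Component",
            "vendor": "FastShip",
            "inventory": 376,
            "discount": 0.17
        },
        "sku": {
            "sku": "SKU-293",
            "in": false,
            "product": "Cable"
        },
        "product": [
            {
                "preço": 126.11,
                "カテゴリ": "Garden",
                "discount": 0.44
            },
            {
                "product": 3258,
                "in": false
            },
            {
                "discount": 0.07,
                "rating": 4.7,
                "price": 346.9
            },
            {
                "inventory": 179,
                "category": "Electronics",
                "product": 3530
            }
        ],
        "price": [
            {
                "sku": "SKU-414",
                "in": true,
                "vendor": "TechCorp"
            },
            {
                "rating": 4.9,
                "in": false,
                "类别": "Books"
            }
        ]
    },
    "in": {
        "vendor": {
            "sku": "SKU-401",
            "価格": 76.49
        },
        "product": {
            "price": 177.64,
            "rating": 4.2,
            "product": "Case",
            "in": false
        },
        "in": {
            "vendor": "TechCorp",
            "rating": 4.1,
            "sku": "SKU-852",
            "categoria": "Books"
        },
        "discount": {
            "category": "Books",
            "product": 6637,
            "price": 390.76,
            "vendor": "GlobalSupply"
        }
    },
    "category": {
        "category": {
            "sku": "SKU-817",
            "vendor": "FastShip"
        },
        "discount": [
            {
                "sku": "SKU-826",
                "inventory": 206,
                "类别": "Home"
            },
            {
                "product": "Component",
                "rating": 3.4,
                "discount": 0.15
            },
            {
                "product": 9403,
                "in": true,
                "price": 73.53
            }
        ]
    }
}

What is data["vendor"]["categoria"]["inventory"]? 376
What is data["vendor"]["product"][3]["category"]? "Electronics"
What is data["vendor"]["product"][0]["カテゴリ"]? "Garden"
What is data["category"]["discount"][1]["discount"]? 0.15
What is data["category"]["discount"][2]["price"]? 73.53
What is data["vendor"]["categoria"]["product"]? "Component"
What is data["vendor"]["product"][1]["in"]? False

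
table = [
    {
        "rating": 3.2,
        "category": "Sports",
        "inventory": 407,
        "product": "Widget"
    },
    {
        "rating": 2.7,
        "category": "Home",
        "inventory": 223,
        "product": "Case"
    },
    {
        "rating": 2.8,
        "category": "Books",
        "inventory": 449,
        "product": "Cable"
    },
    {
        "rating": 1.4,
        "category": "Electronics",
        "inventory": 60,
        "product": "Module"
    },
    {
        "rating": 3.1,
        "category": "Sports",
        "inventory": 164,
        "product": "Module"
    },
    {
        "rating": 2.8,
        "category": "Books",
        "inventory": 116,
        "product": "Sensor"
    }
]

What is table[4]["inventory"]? 164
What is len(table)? 6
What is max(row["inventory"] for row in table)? 449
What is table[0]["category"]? "Sports"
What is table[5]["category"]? "Books"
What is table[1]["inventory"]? 223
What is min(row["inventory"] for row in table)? 60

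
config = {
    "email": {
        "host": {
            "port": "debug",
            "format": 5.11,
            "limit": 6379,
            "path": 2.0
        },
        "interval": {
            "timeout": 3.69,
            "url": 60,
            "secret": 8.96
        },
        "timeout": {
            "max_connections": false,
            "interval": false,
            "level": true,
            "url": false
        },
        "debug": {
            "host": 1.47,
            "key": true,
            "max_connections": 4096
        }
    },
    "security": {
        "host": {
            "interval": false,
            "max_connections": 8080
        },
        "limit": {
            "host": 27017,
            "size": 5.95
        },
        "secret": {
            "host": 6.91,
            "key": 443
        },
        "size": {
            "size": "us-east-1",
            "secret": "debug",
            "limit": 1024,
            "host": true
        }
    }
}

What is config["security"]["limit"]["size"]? 5.95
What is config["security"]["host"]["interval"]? False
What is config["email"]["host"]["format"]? 5.11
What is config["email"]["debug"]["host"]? 1.47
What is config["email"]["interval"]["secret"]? 8.96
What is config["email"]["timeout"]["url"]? False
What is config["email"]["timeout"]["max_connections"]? False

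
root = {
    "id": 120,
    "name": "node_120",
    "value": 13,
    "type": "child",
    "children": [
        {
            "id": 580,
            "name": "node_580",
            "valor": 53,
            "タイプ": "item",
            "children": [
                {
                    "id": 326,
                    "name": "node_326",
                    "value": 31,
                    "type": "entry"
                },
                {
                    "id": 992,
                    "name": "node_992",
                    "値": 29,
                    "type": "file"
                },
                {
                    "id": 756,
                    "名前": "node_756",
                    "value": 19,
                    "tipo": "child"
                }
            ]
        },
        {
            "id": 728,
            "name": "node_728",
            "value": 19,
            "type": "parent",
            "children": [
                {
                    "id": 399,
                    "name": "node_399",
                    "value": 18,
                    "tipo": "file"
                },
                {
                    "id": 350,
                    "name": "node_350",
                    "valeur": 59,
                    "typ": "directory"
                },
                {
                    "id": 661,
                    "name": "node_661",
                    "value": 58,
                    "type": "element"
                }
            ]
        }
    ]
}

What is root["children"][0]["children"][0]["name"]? "node_326"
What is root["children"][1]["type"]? "parent"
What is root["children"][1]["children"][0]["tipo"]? "file"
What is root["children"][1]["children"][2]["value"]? 58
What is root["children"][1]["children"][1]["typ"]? "directory"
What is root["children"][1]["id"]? 728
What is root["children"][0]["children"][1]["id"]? 992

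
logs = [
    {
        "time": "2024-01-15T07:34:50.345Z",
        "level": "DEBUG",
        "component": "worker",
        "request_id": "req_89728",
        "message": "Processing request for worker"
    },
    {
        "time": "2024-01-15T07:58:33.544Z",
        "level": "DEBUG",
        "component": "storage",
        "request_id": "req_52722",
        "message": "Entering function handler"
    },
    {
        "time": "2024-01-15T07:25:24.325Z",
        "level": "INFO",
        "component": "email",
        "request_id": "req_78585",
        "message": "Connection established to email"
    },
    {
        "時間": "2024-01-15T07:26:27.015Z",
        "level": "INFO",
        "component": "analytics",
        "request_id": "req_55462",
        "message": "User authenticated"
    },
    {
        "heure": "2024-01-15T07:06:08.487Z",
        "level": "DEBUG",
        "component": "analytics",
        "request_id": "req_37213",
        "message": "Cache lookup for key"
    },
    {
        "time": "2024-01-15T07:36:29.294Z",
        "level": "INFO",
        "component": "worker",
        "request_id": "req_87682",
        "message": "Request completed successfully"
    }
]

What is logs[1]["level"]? "DEBUG"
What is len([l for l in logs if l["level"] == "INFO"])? 3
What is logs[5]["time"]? "2024-01-15T07:36:29.294Z"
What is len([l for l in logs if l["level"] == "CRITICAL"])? 0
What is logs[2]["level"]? "INFO"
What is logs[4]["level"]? "DEBUG"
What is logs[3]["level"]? "INFO"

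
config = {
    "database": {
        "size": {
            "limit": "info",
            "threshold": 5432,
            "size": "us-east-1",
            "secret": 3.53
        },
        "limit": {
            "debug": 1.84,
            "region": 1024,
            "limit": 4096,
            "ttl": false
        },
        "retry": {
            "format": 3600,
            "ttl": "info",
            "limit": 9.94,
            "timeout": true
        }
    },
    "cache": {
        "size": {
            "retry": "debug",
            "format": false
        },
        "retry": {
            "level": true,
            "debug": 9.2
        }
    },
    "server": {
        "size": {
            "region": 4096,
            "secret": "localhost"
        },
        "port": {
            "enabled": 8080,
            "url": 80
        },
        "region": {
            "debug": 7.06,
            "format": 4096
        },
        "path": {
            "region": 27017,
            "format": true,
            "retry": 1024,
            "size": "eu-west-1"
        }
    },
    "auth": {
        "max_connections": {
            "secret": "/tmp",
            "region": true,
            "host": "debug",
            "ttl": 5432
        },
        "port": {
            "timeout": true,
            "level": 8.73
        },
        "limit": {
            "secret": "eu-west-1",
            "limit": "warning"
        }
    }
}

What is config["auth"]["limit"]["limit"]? "warning"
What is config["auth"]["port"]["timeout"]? True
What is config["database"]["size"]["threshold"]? 5432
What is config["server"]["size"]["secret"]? "localhost"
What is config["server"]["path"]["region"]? 27017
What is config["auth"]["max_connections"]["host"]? "debug"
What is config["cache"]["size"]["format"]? False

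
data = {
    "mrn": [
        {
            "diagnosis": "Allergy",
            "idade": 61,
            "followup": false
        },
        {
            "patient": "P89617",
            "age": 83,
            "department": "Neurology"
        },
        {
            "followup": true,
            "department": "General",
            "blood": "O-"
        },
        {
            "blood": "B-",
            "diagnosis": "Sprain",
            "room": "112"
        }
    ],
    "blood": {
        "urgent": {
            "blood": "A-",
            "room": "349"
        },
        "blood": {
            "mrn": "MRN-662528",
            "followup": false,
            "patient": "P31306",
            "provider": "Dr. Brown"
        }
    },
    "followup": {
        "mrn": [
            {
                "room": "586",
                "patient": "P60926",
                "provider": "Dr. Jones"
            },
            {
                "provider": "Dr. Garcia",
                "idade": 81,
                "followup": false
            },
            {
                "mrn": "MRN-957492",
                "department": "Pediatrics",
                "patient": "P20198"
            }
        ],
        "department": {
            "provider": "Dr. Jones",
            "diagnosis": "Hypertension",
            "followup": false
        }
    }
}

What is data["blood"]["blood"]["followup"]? False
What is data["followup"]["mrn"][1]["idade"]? 81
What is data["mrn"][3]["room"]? "112"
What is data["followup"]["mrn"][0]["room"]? "586"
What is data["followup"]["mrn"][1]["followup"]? False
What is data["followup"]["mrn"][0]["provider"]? "Dr. Jones"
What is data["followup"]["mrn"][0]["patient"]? "P60926"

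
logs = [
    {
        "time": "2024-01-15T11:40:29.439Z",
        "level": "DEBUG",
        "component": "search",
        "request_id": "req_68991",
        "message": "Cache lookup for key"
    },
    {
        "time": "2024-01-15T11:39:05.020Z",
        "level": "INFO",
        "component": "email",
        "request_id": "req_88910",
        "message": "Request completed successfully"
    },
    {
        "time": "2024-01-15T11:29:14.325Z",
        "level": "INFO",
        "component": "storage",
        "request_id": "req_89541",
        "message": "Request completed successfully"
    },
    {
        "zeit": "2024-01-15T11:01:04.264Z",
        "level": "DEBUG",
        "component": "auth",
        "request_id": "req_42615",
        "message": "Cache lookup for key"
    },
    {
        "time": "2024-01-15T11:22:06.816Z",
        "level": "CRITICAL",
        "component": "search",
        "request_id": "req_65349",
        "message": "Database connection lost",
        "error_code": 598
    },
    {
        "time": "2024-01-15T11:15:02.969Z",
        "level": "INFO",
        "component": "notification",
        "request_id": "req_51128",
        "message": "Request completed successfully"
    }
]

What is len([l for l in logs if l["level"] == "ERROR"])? 0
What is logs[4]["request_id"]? "req_65349"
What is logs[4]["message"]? "Database connection lost"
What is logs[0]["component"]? "search"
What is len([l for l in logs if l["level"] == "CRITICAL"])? 1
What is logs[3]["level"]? "DEBUG"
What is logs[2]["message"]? "Request completed successfully"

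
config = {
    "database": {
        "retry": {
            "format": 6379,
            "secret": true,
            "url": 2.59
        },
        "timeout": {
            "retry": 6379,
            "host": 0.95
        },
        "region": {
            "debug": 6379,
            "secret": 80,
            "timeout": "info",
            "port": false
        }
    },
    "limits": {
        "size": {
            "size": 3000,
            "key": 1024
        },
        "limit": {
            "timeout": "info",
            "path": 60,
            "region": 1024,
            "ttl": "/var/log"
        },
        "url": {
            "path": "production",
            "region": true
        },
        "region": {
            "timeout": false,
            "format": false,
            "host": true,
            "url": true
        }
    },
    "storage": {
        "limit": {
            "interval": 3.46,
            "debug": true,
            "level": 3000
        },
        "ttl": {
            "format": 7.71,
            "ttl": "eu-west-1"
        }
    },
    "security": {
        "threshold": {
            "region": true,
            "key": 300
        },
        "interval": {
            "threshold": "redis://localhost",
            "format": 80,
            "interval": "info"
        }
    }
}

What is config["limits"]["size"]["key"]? 1024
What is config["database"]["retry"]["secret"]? True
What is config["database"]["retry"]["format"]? 6379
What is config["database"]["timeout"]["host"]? 0.95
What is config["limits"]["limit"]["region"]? 1024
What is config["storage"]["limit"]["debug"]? True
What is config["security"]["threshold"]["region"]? True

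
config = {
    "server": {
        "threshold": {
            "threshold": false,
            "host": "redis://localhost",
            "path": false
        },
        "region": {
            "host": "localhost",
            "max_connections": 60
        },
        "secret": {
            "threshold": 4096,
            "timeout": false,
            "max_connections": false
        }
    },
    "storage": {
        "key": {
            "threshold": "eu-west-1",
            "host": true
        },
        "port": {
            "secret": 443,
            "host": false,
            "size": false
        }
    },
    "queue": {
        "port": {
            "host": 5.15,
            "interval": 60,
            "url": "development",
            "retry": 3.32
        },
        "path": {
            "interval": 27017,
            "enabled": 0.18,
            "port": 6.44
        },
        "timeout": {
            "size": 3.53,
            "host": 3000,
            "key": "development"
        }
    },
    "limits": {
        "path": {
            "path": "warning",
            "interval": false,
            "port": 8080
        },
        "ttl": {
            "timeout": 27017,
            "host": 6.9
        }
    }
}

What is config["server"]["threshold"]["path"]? False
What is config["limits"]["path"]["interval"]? False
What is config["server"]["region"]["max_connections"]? 60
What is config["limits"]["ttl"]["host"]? 6.9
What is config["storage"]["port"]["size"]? False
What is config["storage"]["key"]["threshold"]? "eu-west-1"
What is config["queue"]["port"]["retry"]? 3.32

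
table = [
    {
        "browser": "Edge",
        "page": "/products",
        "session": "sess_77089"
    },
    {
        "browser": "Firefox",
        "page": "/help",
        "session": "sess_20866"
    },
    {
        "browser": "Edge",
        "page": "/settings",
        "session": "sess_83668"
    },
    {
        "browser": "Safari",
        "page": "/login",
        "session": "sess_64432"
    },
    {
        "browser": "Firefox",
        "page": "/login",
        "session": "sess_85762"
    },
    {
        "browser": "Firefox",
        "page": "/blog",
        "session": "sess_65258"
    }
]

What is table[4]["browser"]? "Firefox"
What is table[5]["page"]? "/blog"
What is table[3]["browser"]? "Safari"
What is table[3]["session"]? "sess_64432"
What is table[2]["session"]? "sess_83668"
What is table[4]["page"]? "/login"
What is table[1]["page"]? "/help"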